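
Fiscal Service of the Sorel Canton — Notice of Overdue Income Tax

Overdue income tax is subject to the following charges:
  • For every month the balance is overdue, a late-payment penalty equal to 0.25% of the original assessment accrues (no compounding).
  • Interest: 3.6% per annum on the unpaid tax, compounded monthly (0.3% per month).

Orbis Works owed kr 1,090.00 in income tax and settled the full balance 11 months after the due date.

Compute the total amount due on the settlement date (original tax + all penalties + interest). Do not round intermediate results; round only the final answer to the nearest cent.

kr 1,156.49

Late-payment penalty = 0.25% × kr 1,090.00 × 11 mo = kr 29.98…
Interest: kr 1,090.00 × ((1 + 0.003)^11 − 1) = kr 1,090.00 × 0.0334995… = kr 36.5144…
Total = kr 1,090.00 + kr 29.9750 + kr 36.5144… = kr 1,156.49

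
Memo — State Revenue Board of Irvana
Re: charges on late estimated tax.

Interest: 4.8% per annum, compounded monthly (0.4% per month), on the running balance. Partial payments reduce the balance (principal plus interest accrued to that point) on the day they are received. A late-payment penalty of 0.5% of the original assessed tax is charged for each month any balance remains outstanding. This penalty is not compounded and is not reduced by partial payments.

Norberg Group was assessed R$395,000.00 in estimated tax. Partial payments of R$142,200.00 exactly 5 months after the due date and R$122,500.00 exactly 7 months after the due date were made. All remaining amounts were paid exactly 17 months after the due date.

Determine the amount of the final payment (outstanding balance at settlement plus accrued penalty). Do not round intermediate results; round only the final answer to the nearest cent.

R$179,645.02

Balance at month 5: R$395,000.0000 × (1 + 0.004)^5 = R$402,963.4533…
After R$142,200.00 payment: R$402,963.4533… − R$142,200.00 = R$260,763.4533…
Balance at month 7: R$260,763.4533… × (1 + 0.004)^2 = R$262,853.7331…
After R$122,500.00 payment: R$262,853.7331… − R$122,500.00 = R$140,353.7331…
Balance at month 17: R$140,353.7331… × (1 + 0.004)^10 = R$146,070.0227…
Penalty: 17 × 0.5% × R$395,000.00 = R$33,575.00
Final settlement = outstanding balance + penalty = R$146,070.0227… + R$33,575.00 = R$179,645.02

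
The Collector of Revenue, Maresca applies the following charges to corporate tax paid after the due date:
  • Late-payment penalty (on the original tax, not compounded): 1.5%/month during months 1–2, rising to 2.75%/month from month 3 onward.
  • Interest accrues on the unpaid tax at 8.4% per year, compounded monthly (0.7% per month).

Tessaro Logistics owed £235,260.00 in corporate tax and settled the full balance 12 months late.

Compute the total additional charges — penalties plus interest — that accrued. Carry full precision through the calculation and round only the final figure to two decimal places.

£92,295.01

Penalty, months 1–2: 2 × 1.5% × £235,260.00 = £7,057.80
Penalty, months 3–12: 10 × 2.75% × £235,260.00 = £64,696.50
Interest: £235,260.00 × ((1 + 0.007)^12 − 1) = £235,260.00 × 0.0873107… = £20,540.7063…
Penalties + interest = £71,754.3000 + £20,540.7063… = £92,295.01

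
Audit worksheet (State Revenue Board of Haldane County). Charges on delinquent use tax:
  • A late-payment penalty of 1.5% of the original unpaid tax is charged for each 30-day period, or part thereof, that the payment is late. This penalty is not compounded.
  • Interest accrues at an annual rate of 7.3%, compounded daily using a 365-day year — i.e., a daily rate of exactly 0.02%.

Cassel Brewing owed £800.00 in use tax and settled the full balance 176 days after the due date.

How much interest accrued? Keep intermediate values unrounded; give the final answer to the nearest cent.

£28.66

Interest: £800.00 × ((1 + 0.0002)^176 − 1) = £800.00 × 0.03582321… = £28.6586…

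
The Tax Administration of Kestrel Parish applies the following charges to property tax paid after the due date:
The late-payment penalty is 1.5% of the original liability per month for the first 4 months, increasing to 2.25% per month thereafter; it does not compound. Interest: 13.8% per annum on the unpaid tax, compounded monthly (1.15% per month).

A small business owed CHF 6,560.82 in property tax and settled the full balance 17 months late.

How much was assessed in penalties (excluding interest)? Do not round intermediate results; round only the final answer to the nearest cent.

Penalty, months 1–4: 4 × 1.5% × CHF 6,560.82 = CHF 393.65…
Penalty, months 5–17: 13 × 2.25% × CHF 6,560.82 = CHF 1,919.04…
Total penalty = CHF 393.65… + CHF 1,919.04… = CHF 2,312.69

CHF 2,312.69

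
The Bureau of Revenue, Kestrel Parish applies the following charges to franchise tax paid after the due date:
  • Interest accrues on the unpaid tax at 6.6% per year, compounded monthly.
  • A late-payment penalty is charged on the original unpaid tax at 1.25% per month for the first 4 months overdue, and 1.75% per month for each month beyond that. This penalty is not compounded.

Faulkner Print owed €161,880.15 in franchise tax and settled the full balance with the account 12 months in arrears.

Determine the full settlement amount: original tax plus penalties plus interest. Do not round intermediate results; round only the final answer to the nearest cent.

€203,650.66

Penalty, months 1–4: 4 × 1.25% × €161,880.15 = €8,094.01…
Penalty, months 5–12: 8 × 1.75% × €161,880.15 = €22,663.22…
Interest (6.6%/yr ÷ 12 = 0.55%/month): €161,880.15 × ((1 + 0.0055)^12 − 1) = €11,013.2828…
Total = €161,880.15 + €30,757.2285 + €11,013.2828… = €203,650.66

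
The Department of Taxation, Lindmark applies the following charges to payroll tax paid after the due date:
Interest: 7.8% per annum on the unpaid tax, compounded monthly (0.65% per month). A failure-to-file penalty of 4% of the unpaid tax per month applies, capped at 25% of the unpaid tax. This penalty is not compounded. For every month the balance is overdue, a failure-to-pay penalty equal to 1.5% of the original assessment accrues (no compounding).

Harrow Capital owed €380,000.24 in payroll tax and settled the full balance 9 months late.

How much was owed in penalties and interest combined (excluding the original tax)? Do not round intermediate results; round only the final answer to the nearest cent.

Failure-to-file: 9 × 4% × €380,000.24 = €136,800.09…, capped at 25% × €380,000.24 = €95,000.06
Failure-to-pay penalty: 9 × 1.5% × €380,000.24 = €51,300.03…
Interest: €380,000.24 × ((1 + 0.0065)^9 − 1) = €380,000.24 × 0.0600443… = €22,816.8465…
Penalties + interest = €146,300.0924 + €22,816.8465… = €169,116.94

€169,116.94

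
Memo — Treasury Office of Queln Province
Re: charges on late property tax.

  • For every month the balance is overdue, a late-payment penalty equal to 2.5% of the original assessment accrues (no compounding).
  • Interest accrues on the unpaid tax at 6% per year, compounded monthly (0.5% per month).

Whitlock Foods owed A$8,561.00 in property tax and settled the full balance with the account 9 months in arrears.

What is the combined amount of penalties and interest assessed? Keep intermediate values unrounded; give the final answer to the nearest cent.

Late-payment penalty: 9 × 2.5% × A$8,561.00 = A$1,926.23…
Interest: A$8,561.00 × ((1 + 0.005)^9 − 1) = A$8,561.00 × 0.0459106… = A$393.0405…
Penalties + interest = A$1,926.2250 + A$393.0405… = A$2,319.27

A$2,319.27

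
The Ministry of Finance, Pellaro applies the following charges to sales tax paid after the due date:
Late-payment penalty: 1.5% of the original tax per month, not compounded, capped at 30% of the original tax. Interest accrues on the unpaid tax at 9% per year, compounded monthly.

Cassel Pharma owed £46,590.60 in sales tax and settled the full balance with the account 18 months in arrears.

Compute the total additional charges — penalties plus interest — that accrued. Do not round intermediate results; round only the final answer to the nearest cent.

Penalty: 18 × 1.5% × £46,590.60 = £12,579.46… (below the 30% cap of £13,977.18)
Interest (9%/yr ÷ 12 = 0.75%/month): £46,590.60 × ((1 + 0.0075)^18 − 1) = £6,707.2009…
Penalties + interest = £12,579.4620 + £6,707.2009… = £19,286.66

£19,286.66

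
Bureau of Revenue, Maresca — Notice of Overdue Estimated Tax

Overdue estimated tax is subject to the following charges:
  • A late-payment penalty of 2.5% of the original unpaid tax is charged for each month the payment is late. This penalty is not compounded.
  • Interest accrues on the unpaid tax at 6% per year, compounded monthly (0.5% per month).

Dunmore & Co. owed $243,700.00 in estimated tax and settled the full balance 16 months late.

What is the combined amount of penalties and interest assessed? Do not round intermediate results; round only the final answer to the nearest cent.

Late-payment penalty = 2.5% × $243,700.00 × 16 mo = $97,480.00
Interest: $243,700.00 × ((1 + 0.005)^16 − 1) = $243,700.00 × 0.0830712… = $20,244.4396…
Penalties + interest = $97,480.0000 + $20,244.4396… = $117,724.44

$117,724.44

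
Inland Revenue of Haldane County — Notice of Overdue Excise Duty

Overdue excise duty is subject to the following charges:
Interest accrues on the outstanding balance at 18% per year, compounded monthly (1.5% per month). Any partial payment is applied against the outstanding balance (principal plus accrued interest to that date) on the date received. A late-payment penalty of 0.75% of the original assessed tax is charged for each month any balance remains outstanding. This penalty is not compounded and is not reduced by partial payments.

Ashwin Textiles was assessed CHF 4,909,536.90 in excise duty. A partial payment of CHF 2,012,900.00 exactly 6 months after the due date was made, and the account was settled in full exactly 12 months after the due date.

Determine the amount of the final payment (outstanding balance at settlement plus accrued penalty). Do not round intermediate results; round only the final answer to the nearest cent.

CHF 4,110,797.91

Balance at month 6: CHF 4,909,536.9000 × (1 + 0.015)^6 = CHF 5,368,300.0524…
After CHF 2,012,900.00 payment: CHF 5,368,300.0524… − CHF 2,012,900.00 = CHF 3,355,400.0524…
Balance at month 12: CHF 3,355,400.0524… × (1 + 0.015)^6 = CHF 3,668,939.5851…
Penalty: 12 × 0.75% × CHF 4,909,536.90 = CHF 441,858.32…
Final settlement = outstanding balance + penalty = CHF 3,668,939.5851… + CHF 441,858.32… = CHF 4,110,797.91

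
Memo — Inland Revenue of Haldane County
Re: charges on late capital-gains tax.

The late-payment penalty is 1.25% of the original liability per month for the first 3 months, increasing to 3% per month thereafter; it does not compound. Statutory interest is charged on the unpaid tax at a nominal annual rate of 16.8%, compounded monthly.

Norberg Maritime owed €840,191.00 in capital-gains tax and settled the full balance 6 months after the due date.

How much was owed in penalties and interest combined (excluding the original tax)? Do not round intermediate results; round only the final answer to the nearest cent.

Penalty, months 1–3: 3 × 1.25% × €840,191.00 = €31,507.16…
Penalty, months 4–6: 3 × 3% × €840,191.00 = €75,617.19
Interest (16.8%/yr ÷ 12 = 1.4%/month): €840,191.00 × ((1 + 0.014)^6 − 1) = €73,092.8021…
Penalties + interest = €107,124.3525 + €73,092.8021… = €180,217.15

€180,217.15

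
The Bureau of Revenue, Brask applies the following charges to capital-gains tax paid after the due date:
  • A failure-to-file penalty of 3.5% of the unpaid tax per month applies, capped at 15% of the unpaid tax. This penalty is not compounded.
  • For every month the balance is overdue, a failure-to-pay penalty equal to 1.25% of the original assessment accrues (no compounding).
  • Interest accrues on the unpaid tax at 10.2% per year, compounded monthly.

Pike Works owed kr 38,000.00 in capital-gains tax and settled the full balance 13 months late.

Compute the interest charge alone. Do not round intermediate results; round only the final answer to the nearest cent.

Interest (10.2%/yr ÷ 12 = 0.85%/month): kr 38,000.00 × ((1 + 0.0085)^13 − 1) = kr 4,419.9673…

kr 4,419.97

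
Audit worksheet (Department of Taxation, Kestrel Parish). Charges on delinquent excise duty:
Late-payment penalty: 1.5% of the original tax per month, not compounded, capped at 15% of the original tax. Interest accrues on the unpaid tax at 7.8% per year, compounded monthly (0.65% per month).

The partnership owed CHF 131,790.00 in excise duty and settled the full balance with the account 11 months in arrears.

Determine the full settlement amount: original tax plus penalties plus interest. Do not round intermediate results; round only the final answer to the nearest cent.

Penalty (uncapped): 11 × 1.5% × CHF 131,790.00 = CHF 21,745.35; cap = 15% × CHF 131,790.00 = CHF 19,768.50 → penalty = CHF 19,768.50
Interest: CHF 131,790.00 × ((1 + 0.0065)^11 − 1) = CHF 131,790.00 × 0.0738697… = CHF 9,735.2822…
Total = CHF 131,790.00 + CHF 19,768.5000 + CHF 9,735.2822… = CHF 161,293.78

CHF 161,293.78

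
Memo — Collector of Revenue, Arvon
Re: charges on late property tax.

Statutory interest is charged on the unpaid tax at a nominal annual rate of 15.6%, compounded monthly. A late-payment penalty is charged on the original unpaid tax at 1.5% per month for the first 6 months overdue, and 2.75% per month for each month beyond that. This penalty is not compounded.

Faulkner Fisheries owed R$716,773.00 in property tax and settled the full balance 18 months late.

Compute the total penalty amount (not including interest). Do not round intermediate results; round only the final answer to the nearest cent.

R$301,044.66

Penalty, months 1–6: 6 × 1.5% × R$716,773.00 = R$64,509.57
Penalty, months 7–18: 12 × 2.75% × R$716,773.00 = R$236,535.09
Total penalty = R$64,509.57 + R$236,535.09 = R$301,044.66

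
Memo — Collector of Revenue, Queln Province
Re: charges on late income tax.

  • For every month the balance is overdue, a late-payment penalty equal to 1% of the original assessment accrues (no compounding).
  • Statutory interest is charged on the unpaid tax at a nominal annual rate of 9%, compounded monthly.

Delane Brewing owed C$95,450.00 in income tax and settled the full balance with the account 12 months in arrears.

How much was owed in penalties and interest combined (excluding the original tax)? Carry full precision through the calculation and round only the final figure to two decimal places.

C$20,407.87

Late-payment penalty = 1% × C$95,450.00 × 12 mo = C$11,454.00
Interest (9%/yr ÷ 12 = 0.75%/month): C$95,450.00 × ((1 + 0.0075)^12 − 1) = C$8,953.8684…
Penalties + interest = C$11,454.0000 + C$8,953.8684… = C$20,407.87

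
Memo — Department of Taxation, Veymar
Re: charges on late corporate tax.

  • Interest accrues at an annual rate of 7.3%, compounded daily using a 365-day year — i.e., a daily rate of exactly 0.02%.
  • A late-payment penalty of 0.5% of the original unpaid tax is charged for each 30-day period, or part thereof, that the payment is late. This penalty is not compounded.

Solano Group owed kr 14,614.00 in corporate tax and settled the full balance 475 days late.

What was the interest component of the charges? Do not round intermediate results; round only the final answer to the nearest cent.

kr 1,456.26

Interest: kr 14,614.00 × ((1 + 0.0002)^475 − 1) = kr 14,614.00 × 0.09964841… = kr 1,456.2619…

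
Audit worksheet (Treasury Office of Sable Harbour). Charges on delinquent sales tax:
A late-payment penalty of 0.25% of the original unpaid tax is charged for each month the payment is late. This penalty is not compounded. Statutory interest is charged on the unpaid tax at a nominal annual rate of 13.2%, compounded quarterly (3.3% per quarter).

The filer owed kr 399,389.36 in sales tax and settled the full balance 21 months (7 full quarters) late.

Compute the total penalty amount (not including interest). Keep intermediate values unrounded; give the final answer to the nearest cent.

kr 20,967.94

Late-payment penalty: 21 × 0.25% × kr 399,389.36 = kr 20,967.94…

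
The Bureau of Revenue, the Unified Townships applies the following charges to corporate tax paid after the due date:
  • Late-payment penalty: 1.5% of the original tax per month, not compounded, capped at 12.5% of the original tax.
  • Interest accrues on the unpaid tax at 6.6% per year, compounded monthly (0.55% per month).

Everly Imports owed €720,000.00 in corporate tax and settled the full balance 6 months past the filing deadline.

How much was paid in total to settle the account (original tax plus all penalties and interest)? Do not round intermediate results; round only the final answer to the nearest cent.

€808,889.11

Penalty: 6 × 1.5% × €720,000.00 = €64,800.00 (below the 12.5% cap of €90,000.00)
Interest: €720,000.00 × ((1 + 0.0055)^6 − 1) = €720,000.00 × 0.0334571… = €24,089.1057…
Total = €720,000.00 + €64,800.0000 + €24,089.1057… = €808,889.11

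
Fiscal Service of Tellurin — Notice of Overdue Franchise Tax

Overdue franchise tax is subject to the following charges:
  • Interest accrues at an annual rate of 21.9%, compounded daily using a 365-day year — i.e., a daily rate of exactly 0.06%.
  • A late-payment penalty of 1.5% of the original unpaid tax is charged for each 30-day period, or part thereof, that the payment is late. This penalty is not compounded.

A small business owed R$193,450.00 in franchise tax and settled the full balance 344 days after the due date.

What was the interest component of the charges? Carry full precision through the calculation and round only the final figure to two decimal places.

R$44,332.69

Interest: R$193,450.00 × ((1 + 0.0006)^344 − 1) = R$193,450.00 × 0.22916872… = R$44,332.6892…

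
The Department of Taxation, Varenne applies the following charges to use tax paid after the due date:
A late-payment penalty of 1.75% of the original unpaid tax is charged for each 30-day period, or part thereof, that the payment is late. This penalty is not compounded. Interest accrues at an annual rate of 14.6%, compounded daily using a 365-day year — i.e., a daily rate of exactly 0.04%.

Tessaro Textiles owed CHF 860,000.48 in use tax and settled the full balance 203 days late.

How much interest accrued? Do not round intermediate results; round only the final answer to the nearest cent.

Interest: CHF 860,000.48 × ((1 + 0.0004)^203 − 1) = CHF 860,000.48 × 0.08457018… = CHF 72,730.3985…

CHF 72,730.40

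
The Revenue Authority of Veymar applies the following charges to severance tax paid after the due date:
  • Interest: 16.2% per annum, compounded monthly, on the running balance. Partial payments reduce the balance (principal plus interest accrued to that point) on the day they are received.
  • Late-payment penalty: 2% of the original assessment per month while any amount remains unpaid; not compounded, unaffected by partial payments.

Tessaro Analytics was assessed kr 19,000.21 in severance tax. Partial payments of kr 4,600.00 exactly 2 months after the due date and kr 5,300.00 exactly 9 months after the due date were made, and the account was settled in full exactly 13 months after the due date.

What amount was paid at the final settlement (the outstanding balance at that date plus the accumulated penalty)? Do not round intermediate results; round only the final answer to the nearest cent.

kr 16,635.56

Monthly rate = 16.2% ÷ 12 = 1.35%
Balance at month 2: kr 19,000.2100 × (1 + 0.0135)^2 = kr 19,516.6785…
After kr 4,600.00 payment: kr 19,516.6785… − kr 4,600.00 = kr 14,916.6785…
Balance at month 9: kr 14,916.6785… × (1 + 0.0135)^7 = kr 16,384.6964…
After kr 5,300.00 payment: kr 16,384.6964… − kr 5,300.00 = kr 11,084.6964…
Balance at month 13: kr 11,084.6964… × (1 + 0.0135)^4 = kr 11,695.5006…
Penalty: 13 × 2% × kr 19,000.21 = kr 4,940.05…
Final settlement = outstanding balance + penalty = kr 11,695.5006… + kr 4,940.05… = kr 16,635.56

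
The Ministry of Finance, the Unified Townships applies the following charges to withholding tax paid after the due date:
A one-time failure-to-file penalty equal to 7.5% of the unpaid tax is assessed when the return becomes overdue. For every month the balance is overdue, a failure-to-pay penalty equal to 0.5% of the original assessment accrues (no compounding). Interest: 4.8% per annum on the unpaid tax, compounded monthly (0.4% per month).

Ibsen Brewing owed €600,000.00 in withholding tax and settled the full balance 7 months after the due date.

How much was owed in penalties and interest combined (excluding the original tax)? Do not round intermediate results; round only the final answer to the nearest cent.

Failure-to-file penalty: 7.5% × €600,000.00 = €45,000.00
Failure-to-pay penalty = 0.5% × €600,000.00 × 7 mo = €21,000.00
Interest: €600,000.00 × ((1 + 0.004)^7 − 1) = €600,000.00 × 0.0283382… = €17,002.9494…
Penalties + interest = €66,000.0000 + €17,002.9494… = €83,002.95

€83,002.95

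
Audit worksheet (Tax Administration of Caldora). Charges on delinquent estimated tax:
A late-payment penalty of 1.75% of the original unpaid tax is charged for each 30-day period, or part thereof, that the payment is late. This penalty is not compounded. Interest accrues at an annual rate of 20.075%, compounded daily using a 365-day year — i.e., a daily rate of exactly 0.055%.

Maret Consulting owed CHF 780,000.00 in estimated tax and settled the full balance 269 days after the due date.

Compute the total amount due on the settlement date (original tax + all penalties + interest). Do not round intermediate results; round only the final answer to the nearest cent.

CHF 1,027,188.06

Penalty periods: ⌈269/30⌉ = 9; penalty = 9 × 1.75% × CHF 780,000.00 = CHF 122,850.00
Interest: CHF 780,000.00 × ((1 + 0.00055)^269 − 1) = CHF 780,000.00 × 0.15940777… = CHF 124,338.0579…
Total = CHF 780,000.00 + CHF 122,850.0000 + CHF 124,338.0579… = CHF 1,027,188.06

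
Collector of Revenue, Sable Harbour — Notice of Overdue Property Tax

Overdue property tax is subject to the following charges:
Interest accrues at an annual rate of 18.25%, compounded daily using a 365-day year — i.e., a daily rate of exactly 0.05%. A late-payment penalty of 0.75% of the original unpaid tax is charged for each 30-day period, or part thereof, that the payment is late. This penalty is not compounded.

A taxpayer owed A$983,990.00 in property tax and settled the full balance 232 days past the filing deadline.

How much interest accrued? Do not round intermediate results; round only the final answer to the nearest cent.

A$120,994.67

Interest: A$983,990.00 × ((1 + 0.0005)^232 − 1) = A$983,990.00 × 0.12296332… = A$120,994.6739…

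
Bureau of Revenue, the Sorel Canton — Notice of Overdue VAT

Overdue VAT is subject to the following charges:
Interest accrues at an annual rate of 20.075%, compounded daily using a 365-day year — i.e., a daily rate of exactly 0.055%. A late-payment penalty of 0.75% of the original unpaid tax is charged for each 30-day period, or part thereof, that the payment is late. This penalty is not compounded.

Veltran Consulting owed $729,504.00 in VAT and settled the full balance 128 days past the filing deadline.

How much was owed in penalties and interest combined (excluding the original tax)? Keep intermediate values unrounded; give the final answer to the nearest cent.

Penalty periods: ⌈128/30⌉ = 5; penalty = 5 × 0.75% × $729,504.00 = $27,356.40
Interest: $729,504.00 × ((1 + 0.00055)^128 − 1) = $729,504.00 × 0.07291651… = $53,192.8829…
Penalties + interest = $27,356.4000 + $53,192.8829… = $80,549.28

$80,549.28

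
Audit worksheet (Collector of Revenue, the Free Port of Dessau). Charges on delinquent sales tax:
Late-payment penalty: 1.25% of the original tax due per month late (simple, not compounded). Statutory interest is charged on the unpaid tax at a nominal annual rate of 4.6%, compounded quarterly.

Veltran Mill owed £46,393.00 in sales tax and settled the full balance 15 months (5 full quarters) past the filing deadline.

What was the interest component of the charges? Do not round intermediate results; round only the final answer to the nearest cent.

Interest (4.6%/yr ÷ 4 = 1.15%/quarter): £46,393.00 × ((1 + 0.0115)^5 − 1) = £2,729.6619…

£2,729.66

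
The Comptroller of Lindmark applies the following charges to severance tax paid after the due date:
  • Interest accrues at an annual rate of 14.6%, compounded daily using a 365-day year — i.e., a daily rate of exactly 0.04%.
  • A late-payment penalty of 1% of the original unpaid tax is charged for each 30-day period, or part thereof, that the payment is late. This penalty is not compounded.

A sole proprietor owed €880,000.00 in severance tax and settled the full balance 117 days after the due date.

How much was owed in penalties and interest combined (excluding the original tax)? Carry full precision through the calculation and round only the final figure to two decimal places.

Penalty periods: ⌈117/30⌉ = 4; penalty = 4 × 1% × €880,000.00 = €35,200.00
Interest: €880,000.00 × ((1 + 0.0004)^117 − 1) = €880,000.00 × 0.04790260… = €42,154.2879…
Penalties + interest = €35,200.0000 + €42,154.2879… = €77,354.29

€77,354.29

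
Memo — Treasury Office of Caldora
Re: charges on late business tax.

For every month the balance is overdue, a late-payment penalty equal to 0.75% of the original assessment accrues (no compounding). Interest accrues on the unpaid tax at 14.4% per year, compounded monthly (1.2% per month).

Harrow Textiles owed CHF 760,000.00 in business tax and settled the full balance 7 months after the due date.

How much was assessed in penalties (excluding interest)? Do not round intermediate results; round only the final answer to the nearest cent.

CHF 39,900.00

Late-payment penalty = 0.75% × CHF 760,000.00 × 7 mo = CHF 39,900.00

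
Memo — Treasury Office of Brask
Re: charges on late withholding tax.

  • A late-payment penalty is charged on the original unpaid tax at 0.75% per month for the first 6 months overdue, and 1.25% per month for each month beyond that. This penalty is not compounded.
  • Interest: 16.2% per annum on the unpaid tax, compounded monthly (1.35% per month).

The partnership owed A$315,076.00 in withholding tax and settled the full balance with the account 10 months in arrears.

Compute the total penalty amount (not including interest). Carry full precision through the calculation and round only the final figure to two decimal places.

A$29,932.22

Penalty, months 1–6: 6 × 0.75% × A$315,076.00 = A$14,178.42
Penalty, months 7–10: 4 × 1.25% × A$315,076.00 = A$15,753.80
Total penalty = A$14,178.42 + A$15,753.80 = A$29,932.22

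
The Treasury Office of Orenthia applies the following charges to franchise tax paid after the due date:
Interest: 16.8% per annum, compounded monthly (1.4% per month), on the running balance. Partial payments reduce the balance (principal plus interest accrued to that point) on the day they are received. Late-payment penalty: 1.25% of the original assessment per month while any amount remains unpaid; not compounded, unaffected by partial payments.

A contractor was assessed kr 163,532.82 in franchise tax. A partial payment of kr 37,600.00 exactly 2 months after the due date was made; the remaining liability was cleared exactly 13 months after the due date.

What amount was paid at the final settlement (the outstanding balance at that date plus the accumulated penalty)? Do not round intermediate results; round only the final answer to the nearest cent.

kr 178,689.67

Balance at month 2: kr 163,532.8200 × (1 + 0.014)^2 = kr 168,143.7914…
After kr 37,600.00 payment: kr 168,143.7914… − kr 37,600.00 = kr 130,543.7914…
Balance at month 13: kr 130,543.7914… × (1 + 0.014)^11 = kr 152,115.5902…
Penalty: 13 × 1.25% × kr 163,532.82 = kr 26,574.08…
Final settlement = outstanding balance + penalty = kr 152,115.5902… + kr 26,574.08… = kr 178,689.67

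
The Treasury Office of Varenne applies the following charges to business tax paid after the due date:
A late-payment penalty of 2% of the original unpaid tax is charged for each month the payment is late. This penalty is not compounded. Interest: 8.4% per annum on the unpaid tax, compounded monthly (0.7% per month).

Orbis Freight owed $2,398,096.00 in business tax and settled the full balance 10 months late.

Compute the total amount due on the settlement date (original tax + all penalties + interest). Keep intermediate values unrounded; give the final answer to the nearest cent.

Late-payment penalty: 10 × 2% × $2,398,096.00 = $479,619.20
Interest: $2,398,096.00 × ((1 + 0.007)^10 − 1) = $2,398,096.00 × 0.0722467… = $173,254.4467…
Total = $2,398,096.00 + $479,619.2000 + $173,254.4467… = $3,050,969.65

$3,050,969.65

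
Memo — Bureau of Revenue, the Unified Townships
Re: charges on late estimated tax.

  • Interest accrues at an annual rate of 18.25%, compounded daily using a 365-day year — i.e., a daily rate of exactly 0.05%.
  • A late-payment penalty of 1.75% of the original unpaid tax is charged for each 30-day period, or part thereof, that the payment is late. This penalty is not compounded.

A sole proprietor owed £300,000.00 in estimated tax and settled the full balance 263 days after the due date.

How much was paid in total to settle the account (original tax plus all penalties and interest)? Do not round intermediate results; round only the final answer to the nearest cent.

Penalty periods: ⌈263/30⌉ = 9; penalty = 9 × 1.75% × £300,000.00 = £47,250.00
Interest: £300,000.00 × ((1 + 0.0005)^263 − 1) = £300,000.00 × 0.14050043… = £42,150.1277…
Total = £300,000.00 + £47,250.0000 + £42,150.1277… = £389,400.13

£389,400.13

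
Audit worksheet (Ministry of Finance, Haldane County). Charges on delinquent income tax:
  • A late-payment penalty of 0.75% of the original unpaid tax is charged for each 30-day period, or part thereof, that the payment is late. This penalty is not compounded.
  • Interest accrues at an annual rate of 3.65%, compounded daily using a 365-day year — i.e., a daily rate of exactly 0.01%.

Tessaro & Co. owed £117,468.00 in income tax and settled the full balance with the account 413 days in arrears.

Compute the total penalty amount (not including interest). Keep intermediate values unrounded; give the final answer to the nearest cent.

£12,334.14

Penalty periods: ⌈413/30⌉ = 14; penalty = 14 × 0.75% × £117,468.00 = £12,334.14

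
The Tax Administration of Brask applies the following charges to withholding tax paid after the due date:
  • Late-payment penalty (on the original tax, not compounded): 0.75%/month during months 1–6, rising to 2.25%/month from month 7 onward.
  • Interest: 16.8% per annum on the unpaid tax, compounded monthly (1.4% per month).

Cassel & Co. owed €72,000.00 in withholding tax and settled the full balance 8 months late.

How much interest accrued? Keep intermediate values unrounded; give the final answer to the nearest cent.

€8,470.40

Interest: €72,000.00 × ((1 + 0.014)^8 − 1) = €72,000.00 × 0.1176444… = €8,470.3956…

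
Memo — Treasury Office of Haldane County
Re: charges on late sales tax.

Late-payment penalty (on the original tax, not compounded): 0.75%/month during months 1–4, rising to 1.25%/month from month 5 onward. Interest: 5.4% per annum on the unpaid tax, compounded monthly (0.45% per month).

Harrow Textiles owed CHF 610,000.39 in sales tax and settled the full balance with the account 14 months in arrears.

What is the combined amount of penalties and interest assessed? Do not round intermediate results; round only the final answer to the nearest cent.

Penalty, months 1–4: 4 × 0.75% × CHF 610,000.39 = CHF 18,300.01…
Penalty, months 5–14: 10 × 1.25% × CHF 610,000.39 = CHF 76,250.05…
Interest: CHF 610,000.39 × ((1 + 0.0045)^14 − 1) = CHF 610,000.39 × 0.0648763… = CHF 39,574.5889…
Penalties + interest = CHF 94,550.0605… + CHF 39,574.5889… = CHF 134,124.65

CHF 134,124.65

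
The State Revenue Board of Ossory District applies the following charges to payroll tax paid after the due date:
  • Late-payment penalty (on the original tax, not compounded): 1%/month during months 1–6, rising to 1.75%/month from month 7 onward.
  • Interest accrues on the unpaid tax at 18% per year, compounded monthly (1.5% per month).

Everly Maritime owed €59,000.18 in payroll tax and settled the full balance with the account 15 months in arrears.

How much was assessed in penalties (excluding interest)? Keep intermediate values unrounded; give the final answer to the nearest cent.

€12,832.54

Penalty, months 1–6: 6 × 1% × €59,000.18 = €3,540.01…
Penalty, months 7–15: 9 × 1.75% × €59,000.18 = €9,292.53…
Total penalty = €3,540.01… + €9,292.53… = €12,832.54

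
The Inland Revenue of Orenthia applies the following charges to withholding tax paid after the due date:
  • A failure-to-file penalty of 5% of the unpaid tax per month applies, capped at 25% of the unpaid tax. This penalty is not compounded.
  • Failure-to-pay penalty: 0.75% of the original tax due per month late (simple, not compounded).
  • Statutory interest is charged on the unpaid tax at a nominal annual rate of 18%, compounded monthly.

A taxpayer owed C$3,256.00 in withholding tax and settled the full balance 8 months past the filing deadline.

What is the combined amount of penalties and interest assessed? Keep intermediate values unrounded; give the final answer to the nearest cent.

C$1,421.22

Failure-to-file: 8 × 5% × C$3,256.00 = C$1,302.40, capped at 25% × C$3,256.00 = C$814.00
Failure-to-pay penalty = 0.75% × C$3,256.00 × 8 mo = C$195.36
Interest (18%/yr ÷ 12 = 1.5%/month): C$3,256.00 × ((1 + 0.015)^8 − 1) = C$411.8599…
Penalties + interest = C$1,009.3600 + C$411.8599… = C$1,421.22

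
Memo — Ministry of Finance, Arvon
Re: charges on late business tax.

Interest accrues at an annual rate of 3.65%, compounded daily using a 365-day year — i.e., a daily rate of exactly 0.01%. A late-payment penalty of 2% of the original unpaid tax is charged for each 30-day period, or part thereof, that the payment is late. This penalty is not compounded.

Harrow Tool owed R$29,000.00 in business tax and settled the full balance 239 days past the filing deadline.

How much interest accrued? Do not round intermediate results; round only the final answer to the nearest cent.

Interest: R$29,000.00 × ((1 + 0.0001)^239 − 1) = R$29,000.00 × 0.02418667… = R$701.4134…

R$701.41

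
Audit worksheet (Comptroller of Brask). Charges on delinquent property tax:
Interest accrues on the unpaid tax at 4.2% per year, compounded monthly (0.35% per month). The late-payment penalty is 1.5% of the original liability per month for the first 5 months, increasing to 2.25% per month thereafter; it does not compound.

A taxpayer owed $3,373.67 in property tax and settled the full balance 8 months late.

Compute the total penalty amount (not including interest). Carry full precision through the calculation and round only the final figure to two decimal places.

$480.75

Penalty, months 1–5: 5 × 1.5% × $3,373.67 = $253.03…
Penalty, months 6–8: 3 × 2.25% × $3,373.67 = $227.72…
Total penalty = $253.03… + $227.72… = $480.75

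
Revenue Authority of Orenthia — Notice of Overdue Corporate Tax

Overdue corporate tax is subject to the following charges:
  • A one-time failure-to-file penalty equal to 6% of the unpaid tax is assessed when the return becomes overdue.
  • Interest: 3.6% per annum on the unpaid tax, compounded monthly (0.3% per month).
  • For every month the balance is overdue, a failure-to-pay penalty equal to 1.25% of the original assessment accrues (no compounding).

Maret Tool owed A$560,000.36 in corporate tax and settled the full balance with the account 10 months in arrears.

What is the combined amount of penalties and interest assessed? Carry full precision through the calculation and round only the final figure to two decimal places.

Failure-to-file penalty: 6% × A$560,000.36 = A$33,600.02…
Failure-to-pay penalty = 1.25% × A$560,000.36 × 10 mo = A$70,000.05…
Interest: A$560,000.36 × ((1 + 0.003)^10 − 1) = A$560,000.36 × 0.0304083… = A$17,028.6349…
Penalties + interest = A$103,600.0666 + A$17,028.6349… = A$120,628.70

A$120,628.70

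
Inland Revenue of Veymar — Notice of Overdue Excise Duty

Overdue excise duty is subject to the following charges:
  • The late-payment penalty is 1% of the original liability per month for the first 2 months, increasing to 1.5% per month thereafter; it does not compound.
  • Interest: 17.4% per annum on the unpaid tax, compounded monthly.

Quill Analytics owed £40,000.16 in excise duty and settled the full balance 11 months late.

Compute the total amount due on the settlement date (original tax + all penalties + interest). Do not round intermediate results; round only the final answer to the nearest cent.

Penalty, months 1–2: 2 × 1% × £40,000.16 = £800.00…
Penalty, months 3–11: 9 × 1.5% × £40,000.16 = £5,400.02…
Interest (17.4%/yr ÷ 12 = 1.45%/month): £40,000.16 × ((1 + 0.0145)^11 − 1) = £6,863.2939…
Total = £40,000.16 + £6,200.0248 + £6,863.2939… = £53,063.48

£53,063.48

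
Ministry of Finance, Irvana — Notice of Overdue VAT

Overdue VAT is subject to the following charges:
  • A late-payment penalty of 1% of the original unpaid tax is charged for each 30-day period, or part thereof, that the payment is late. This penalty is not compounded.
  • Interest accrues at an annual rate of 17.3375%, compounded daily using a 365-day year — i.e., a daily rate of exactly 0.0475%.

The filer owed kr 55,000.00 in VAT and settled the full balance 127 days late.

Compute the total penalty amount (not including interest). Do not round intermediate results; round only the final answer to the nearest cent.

Penalty periods: ⌈127/30⌉ = 5; penalty = 5 × 1% × kr 55,000.00 = kr 2,750.00

kr 2,750.00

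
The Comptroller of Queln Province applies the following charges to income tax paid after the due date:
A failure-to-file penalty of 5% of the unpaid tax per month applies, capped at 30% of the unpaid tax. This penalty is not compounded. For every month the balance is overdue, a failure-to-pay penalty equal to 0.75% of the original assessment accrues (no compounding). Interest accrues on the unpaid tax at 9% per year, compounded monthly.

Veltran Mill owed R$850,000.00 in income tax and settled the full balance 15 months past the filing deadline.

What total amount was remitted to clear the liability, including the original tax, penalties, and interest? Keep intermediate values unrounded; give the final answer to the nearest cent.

Failure-to-file: 15 × 5% × R$850,000.00 = R$637,500.00, capped at 30% × R$850,000.00 = R$255,000.00
Failure-to-pay penalty: 15 × 0.75% × R$850,000.00 = R$95,625.00
Interest (9%/yr ÷ 12 = 0.75%/month): R$850,000.00 × ((1 + 0.0075)^15 − 1) = R$100,812.2051…
Total = R$850,000.00 + R$350,625.0000 + R$100,812.2051… = R$1,301,437.21

R$1,301,437.21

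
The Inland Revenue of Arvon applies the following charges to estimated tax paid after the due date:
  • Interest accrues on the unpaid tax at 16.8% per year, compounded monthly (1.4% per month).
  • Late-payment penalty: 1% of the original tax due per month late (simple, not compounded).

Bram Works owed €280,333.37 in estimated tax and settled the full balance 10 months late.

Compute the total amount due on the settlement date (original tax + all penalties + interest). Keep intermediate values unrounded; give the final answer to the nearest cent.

Late-payment penalty = 1% × €280,333.37 × 10 mo = €28,033.34…
Interest: €280,333.37 × ((1 + 0.014)^10 − 1) = €280,333.37 × 0.1491575… = €41,813.8203…
Total = €280,333.37 + €28,033.3370 + €41,813.8203… = €350,180.53

€350,180.53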